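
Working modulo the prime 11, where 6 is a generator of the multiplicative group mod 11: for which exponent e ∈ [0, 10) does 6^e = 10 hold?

5

Successive powers of 6 modulo 11:
  6^0=1  6^1=6  6^2=3  6^3=7  6^4=9  6^5=10
So 6^5 ≡ 10 (mod 11), giving e = 5.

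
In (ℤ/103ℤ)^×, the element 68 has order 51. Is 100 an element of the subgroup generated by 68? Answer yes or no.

yes

100 ∈ ⟨68⟩ iff 100^51 ≡ 1 (mod 103), since |⟨68⟩| = 51.
100^51 mod 103 = 1.
Since 1 = 1, 100 lies in the subgroup.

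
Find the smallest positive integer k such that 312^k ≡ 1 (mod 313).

The order of 312 must divide p − 1 = 312 = 2^3 · 3 · 13.
Divisors: 1, 2, 3, 4, 6, 8, 12, 13, 24, 26, 39, 52, 78, 104, 156, 312.
Check each in increasing order: 312^1 ≡ 312;  312^2 ≡ 1.
Smallest exponent giving 1 is 2.

2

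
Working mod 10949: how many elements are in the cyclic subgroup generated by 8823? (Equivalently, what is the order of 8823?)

2737

The order of 8823 must divide p − 1 = 10948 = 2^2 · 7 · 17 · 23.
Divisors: 1, 2, 4, 7, 14, 17, 23, 28, 34, 46, 68, 92, 119, 161, 238, 322, 391, 476, 644, 782, 1564, 2737, 5474, 10948.
Check each in increasing order: 8823^1 ≡ 8823;  8823^2 ≡ 8888;  8823^4 ≡ 10458;  8823^7 ≡ 4980;  8823^14 ≡ 915;  8823^17 ≡ 3564;  8823^23 ≡ 3713;  8823^28 ≡ 5101;  8823^34 ≡ 1256;  8823^46 ≡ 1578;  8823^68 ≡ 880;  8823^92 ≡ 4661;  8823^119 ≡ 8598;  8823^161 ≡ 6084;  8823^238 ≡ 8905;  8823^322 ≡ 7436;  8823^391 ≡ 1414;  8823^476 ≡ 6367;  8823^644 ≡ 1646;  8823^782 ≡ 6678;  8823^1564 ≡ 407;  8823^2737 ≡ 1.
Smallest exponent giving 1 is 2737.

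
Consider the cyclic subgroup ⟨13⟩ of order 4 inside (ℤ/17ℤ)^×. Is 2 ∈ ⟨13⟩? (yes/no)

no

⟨13⟩ has order 4; its elements mod 17 are {1, 4, 13, 16}.
2 is not in this set.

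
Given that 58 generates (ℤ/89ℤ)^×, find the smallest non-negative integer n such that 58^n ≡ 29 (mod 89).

9

Baby-step giant-step with m = ceil(sqrt(88)) = 10.
Baby table (58^j mod 89 for j=0..9):
  0:1  1:58  2:71  3:24  4:57  5:13  6:42  7:33
  8:45  9:29
Giant step factor: 58^(-10) ≡ 79 (mod 89).
Scan 29·79^i mod 89 for i = 0, 1, …:
  i=0: 29
Match at i=0, j=9: n = 0·10 + 9 = 9.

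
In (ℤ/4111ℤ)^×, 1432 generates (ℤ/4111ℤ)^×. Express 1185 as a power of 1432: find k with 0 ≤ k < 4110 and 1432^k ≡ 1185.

Baby-step giant-step with m = ceil(sqrt(4110)) = 65.
Baby table (1432^j mod 4111 for j=0..64):
  0:1  1:1432  2:3346  3:2157  4:1463  5:2517  6:3108  7:2554
  8:2649  9:3026  10:238  11:3714  12:2925  13:3602  14:2870  15:2951
  16:3835  17:3535  18:1479  19:763  20:3201  21:67  22:1391  23:2188
  24:634  25:3468  26:88  27:2686  28:2567  29:710  30:1303  31:3613
  32:2178  33:2758  34:2896  35:3184  36:389  37:2063  38:2518  39:429
  40:1789  41:695  42:378  43:2755  44:2711  45:1368  46:2140  47:1785
  48:3189  49:3438  50:2349  51:970  52:3633  53:2041  54:3902  55:815
  56:3667  57:1397  58:2558  59:155  60:4077  61:644  62:1344  63:660
  64:3701
Giant step factor: 1432^(-65) ≡ 3909 (mod 4111).
Scan 1185·3909^i mod 4111 for i = 0, 1, …:
  i=0: 1185   i=1: 3179   i=2: 3269   i=3: 1533
  i=4: 2770   i=5: 3667
Match at i=5, j=56: k = 5·65 + 56 = 381.

381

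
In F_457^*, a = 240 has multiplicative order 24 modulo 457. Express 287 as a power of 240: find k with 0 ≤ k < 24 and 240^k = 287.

Successive powers of 240 modulo 457:
  240^0=1  240^1=240  240^2=18  240^3=207  240^4=324  240^5=70
  240^6=348  240^7=346  240^8=323  240^9=287
So 240^9 ≡ 287 (mod 457), giving k = 9.

9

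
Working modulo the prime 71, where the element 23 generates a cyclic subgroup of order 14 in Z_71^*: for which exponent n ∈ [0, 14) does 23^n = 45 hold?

10

Successive powers of 23 modulo 71:
  23^0=1  23^1=23  23^2=32  23^3=26  23^4=30  23^5=51
  23^6=37  23^7=70  23^8=48  23^9=39  23^10=45
So 23^10 ≡ 45 (mod 71), giving n = 10.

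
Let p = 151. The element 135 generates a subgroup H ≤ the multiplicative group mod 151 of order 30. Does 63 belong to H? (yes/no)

no

63 ∈ ⟨135⟩ iff 63^30 ≡ 1 (mod 151), since |⟨135⟩| = 30.
63^30 mod 151 = 64.
Since 64 ≠ 1, 63 does not lie in the subgroup.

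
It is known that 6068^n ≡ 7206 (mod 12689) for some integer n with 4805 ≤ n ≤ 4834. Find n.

4822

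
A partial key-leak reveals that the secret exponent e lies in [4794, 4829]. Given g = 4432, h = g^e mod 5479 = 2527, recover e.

Compute 4432^4794 mod 5479 = 5239, then multiply by 4432 repeatedly:
  4432^4794=5239  4432^4795=4725  4432^4796=462  4432^4797=3917  4432^4798=2672
  4432^4799=2185  4432^4800=2527
Found 2527 at exponent 4800.

4800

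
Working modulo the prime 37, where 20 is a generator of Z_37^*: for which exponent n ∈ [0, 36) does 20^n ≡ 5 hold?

Successive powers of 20 modulo 37:
  20^0=1  20^1=20  20^2=30  20^3=8  20^4=12  20^5=18
  20^6=27  20^7=22  20^8=33  20^9=31  20^10=28  20^11=5
So 20^11 ≡ 5 (mod 37), giving n = 11.

11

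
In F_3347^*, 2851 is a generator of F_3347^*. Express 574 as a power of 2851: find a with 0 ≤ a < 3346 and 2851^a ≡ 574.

3209

Baby-step giant-step with m = ceil(sqrt(3346)) = 58.
Baby table (2851^j mod 3347 for j=0..57):
  0:1  1:2851  2:1685  3:990  4:969  5:1344  6:2776  7:2068
  8:1801  9:353  10:2303  11:2386  12:1382  13:663  14:2505  15:2604
  16:358  17:3170  18:770  19:2985  20:2161  21:2531  22:3096  23:657
  24:2134  25:2535  26:1112  27:703  28:2747  29:3064  30:3141  31:1766
  32:978  33:227  34:1206  35:937  36:481  37:2408  38:511  39:916
  40:856  41:493  42:3150  43:649  44:2755  45:2443  46:3233  47:2992
  48:2036  49:938  50:3332  51:746  52:1501  53:1885  54:2200  55:3269
  56:1871  57:2450
Giant step factor: 2851^(-58) ≡ 14 (mod 3347).
Scan 574·14^i mod 3347 for i = 0, 1, …:
  i=0: 574   i=1: 1342   i=2: 2053   i=3: 1966
  i=4: 748   i=5: 431   i=6: 2687   i=7: 801
  i=8: 1173   i=9: 3034     …   i=54: 2843
  i=55: 2985
Match at i=55, j=19: a = 55·58 + 19 = 3209.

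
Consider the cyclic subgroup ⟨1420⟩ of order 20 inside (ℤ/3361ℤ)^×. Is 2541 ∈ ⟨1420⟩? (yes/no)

yes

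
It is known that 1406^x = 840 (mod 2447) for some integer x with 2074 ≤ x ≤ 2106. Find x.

2100

Compute 1406^2074 mod 2447 = 1386, then multiply by 1406 repeatedly:
  1406^2074=1386  1406^2075=904  1406^2076=1031  1406^2077=962  1406^2078=1828
  1406^2079=818  1406^2080=18  1406^2081=838  1406^2082=1221  1406^2083=1379
  1406^2084=850  1406^2085=964  1406^2086=2193  1406^2087=138  1406^2088=715
  1406^2089=2020  1406^2090=1600  1406^2091=807  1406^2092=1681  1406^2093=2131
  1406^2094=1058  1406^2095=2219  1406^2096=2436  1406^2097=1663  1406^2098=1293
  1406^2099=2284  1406^2100=840
Found 840 at exponent 2100.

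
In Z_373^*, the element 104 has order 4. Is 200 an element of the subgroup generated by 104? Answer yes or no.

⟨104⟩ has order 4; its elements mod 373 are {1, 104, 269, 372}.
200 is not in this set.

no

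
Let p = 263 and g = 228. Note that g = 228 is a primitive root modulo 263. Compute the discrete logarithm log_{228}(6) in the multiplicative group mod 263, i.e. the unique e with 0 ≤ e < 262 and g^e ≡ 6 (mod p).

134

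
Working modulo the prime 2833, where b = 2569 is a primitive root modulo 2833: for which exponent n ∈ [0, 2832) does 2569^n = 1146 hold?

Baby-step giant-step with m = ceil(sqrt(2832)) = 54.
Baby table (2569^j mod 2833 for j=0..53):
  0:1  1:2569  2:1704  3:591  4:2624  5:1349  6:822  7:1133
  8:1186  9:1359  10:1015  11:1175  12:1430  13:2102  14:340  15:896
  16:1428  17:2630  18:2598  19:2547  20:1846  21:2765  22:954  23:281
  24:2307  25:47  26:1757  27:764  28:2280  29:1509  30:1077  31:1805
  32:2257  33:1915  34:1547  35:2377  36:1398  37:2051  38:2472  39:1815
  40:2450  41:1957  42:1791  43:287  44:723  45:1772  46:2470  47:2343
  48:1875  49:775  50:2209  51:422  52:1912  53:2339
Giant step factor: 2569^(-54) ≡ 318 (mod 2833).
Scan 1146·318^i mod 2833 for i = 0, 1, …:
  i=0: 1146   i=1: 1804   i=2: 1406   i=3: 2327
  i=4: 573   i=5: 902   i=6: 703   i=7: 2580
  i=8: 1703   i=9: 451     …   i=49: 302
  i=50: 2547
Match at i=50, j=19: n = 50·54 + 19 = 2719.

2719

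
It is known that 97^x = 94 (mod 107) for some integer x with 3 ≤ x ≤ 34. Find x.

Compute 97^3 mod 107 = 70, then multiply by 97 repeatedly:
  97^3=70  97^4=49  97^5=45  97^6=85  97^7=6
  97^8=47  97^9=65  97^10=99  97^11=80  97^12=56
  97^13=82  97^14=36  97^15=68  97^16=69  97^17=59
  97^18=52  97^19=15  97^20=64  97^21=2  97^22=87
  97^23=93  97^24=33  97^25=98  97^26=90  97^27=63
  97^28=12  97^29=94
Found 94 at exponent 29.

29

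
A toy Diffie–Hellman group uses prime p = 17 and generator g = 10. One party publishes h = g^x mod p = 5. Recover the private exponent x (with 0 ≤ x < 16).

Successive powers of 10 modulo 17:
  10^0=1  10^1=10  10^2=15  10^3=14  10^4=4  10^5=6
  10^6=9  10^7=5
So 10^7 ≡ 5 (mod 17), giving x = 7.

7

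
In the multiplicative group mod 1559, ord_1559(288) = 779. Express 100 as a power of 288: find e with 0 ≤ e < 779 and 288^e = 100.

Baby-step giant-step with m = ceil(sqrt(779)) = 28.
Baby table (288^j mod 1559 for j=0..27):
  0:1  1:288  2:317  3:874  4:713  5:1115  6:1525  7:1121
  8:135  9:1464  10:702  11:1065  12:1156  13:861  14:87  15:112
  16:1076  17:1206  18:1230  19:347  20:160  21:869  22:832  23:1089
  24:273  25:674  26:796  27:75
Giant step factor: 288^(-28) ≡ 1152 (mod 1559).
Scan 100·1152^i mod 1559 for i = 0, 1, …:
  i=0: 100   i=1: 1393   i=2: 525   i=3: 1467
  i=4: 28   i=5: 1076
Match at i=5, j=16: e = 5·28 + 16 = 156.

156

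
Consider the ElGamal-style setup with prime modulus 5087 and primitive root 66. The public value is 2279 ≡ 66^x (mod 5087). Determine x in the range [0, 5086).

Baby-step giant-step with m = ceil(sqrt(5086)) = 72.
Baby table (66^j mod 5087 for j=0..71):
  0:1  1:66  2:4356  3:2624  4:226  5:4742  6:2665  7:2932
  8:206  9:3422  10:2024  11:1322  12:773  13:148  14:4681  15:3726
  16:1740  17:2926  18:4897  19:2721  20:1541  21:5053  22:2843  23:4506
  24:2350  25:2490  26:1556  27:956  28:2052  29:3170  30:653  31:2402
  32:835  33:4240  34:55  35:3630  36:491  37:1884  38:2256  39:1373
  40:4139  41:3563  42:1156  43:5078  44:4493  45:1492  46:1819  47:3053
  48:3105  49:1450  50:4134  51:3233  52:4811  53:2132  54:3363  55:3217
  56:3755  57:3654  58:2075  59:4688  60:4188  61:1710  62:946  63:1392
  64:306  65:4935  66:142  67:4285  68:3025  69:1257  70:1570  71:1880
Giant step factor: 66^(-72) ≡ 309 (mod 5087).
Scan 2279·309^i mod 5087 for i = 0, 1, …:
  i=0: 2279   i=1: 2205   i=2: 4774   i=3: 5023
  i=4: 572   i=5: 3790   i=6: 1100   i=7: 4158
  i=8: 2898   i=9: 170   i=10: 1660   i=11: 4240
Match at i=11, j=33: x = 11·72 + 33 = 825.

825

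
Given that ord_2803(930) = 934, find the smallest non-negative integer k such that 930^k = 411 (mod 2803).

Baby-step giant-step with m = ceil(sqrt(934)) = 31.
Baby table (930^j mod 2803 for j=0..30):
  0:1  1:930  2:1576  3:2514  4:318  5:1425  6:2234  7:597
  8:216  9:1867  10:1253  11:2045  12:1416  13:2273  14:428  15:14
  16:1808  17:2443  18:1560  19:1649  20:329  21:443  22:2752  23:221
  24:911  25:724  26:600  27:203  28:989  29:386  30:196
Giant step factor: 930^(-31) ≡ 1418 (mod 2803).
Scan 411·1418^i mod 2803 for i = 0, 1, …:
  i=0: 411   i=1: 2577   i=2: 1877   i=3: 1539
  i=4: 1568   i=5: 645   i=6: 832   i=7: 2516
  i=8: 2272   i=9: 1049     …   i=24: 546
  i=25: 600
Match at i=25, j=26: k = 25·31 + 26 = 801.

801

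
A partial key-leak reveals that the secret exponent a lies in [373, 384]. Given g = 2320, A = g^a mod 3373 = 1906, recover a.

374

Compute 2320^373 mod 3373 = 405, then multiply by 2320 repeatedly:
  2320^373=405  2320^374=1906
Found 1906 at exponent 374.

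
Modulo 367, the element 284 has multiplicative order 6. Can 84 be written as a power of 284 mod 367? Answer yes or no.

⟨284⟩ has order 6; its elements mod 367 are {1, 83, 84, 283, 284, 366}.
84 is in this set.

yes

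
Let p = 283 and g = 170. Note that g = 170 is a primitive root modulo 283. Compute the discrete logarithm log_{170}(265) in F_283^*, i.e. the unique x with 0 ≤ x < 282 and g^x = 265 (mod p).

104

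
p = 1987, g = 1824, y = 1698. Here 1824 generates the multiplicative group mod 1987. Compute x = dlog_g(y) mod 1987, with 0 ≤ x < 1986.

Baby-step giant-step with m = ceil(sqrt(1986)) = 45.
Baby table (1824^j mod 1987 for j=0..44):
  0:1  1:1824  2:738  3:913  4:206  5:201  6:1016  7:1300
  8:709  9:1666  10:661  11:1542  12:1003  13:1432  14:1050  15:1719
  16:1957  17:916  18:1704  19:428  20:1768  21:1918  22:1312  23:740
  24:587  25:1682  26:40  27:1428  28:1702  29:754  30:292  31:92
  32:900  33:338  34:542  35:1069  36:609  37:83  38:380  39:1644
  40:273  41:1202  42:787  43:874  44:602
Giant step factor: 1824^(-45) ≡ 125 (mod 1987).
Scan 1698·125^i mod 1987 for i = 0, 1, …:
  i=0: 1698   i=1: 1628   i=2: 826   i=3: 1913
  i=4: 685   i=5: 184   i=6: 1143   i=7: 1798
  i=8: 219   i=9: 1544     …   i=29: 1675
  i=30: 740
Match at i=30, j=23: x = 30·45 + 23 = 1373.

1373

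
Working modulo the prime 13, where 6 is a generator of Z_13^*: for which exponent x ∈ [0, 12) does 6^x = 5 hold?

9

Successive powers of 6 modulo 13:
  6^0=1  6^1=6  6^2=10  6^3=8  6^4=9  6^5=2
  6^6=12  6^7=7  6^8=3  6^9=5
So 6^9 ≡ 5 (mod 13), giving x = 9.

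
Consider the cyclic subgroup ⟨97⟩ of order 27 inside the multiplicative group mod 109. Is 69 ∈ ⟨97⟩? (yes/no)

69 ∈ ⟨97⟩ iff 69^27 ≡ 1 (mod 109), since |⟨97⟩| = 27.
69^27 mod 109 = 33.
Since 33 ≠ 1, 69 does not lie in the subgroup.

no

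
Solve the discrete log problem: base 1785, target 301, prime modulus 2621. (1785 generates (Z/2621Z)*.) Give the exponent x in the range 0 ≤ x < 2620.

2303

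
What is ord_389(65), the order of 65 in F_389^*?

The order of 65 must divide p − 1 = 388 = 2^2 · 97.
Divisors: 1, 2, 4, 97, 194, 388.
Check each in increasing order: 65^1 ≡ 65;  65^2 ≡ 335;  65^4 ≡ 193;  65^97 ≡ 1.
Smallest exponent giving 1 is 97.

97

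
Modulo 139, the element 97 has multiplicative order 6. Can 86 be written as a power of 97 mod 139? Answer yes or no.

no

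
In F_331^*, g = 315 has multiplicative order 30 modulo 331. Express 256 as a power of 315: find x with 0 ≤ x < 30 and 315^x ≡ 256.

2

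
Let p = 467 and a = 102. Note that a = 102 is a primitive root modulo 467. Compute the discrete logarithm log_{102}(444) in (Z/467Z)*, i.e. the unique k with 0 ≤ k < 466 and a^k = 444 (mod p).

Baby-step giant-step with m = ceil(sqrt(466)) = 22.
Baby table (102^j mod 467 for j=0..21):
  0:1  1:102  2:130  3:184  4:88  5:103  6:232  7:314
  8:272  9:191  10:335  11:79  12:119  13:463  14:59  15:414
  16:198  17:115  18:55  19:6  20:145  21:313
Giant step factor: 102^(-22) ≡ 239 (mod 467).
Scan 444·239^i mod 467 for i = 0, 1, …:
  i=0: 444   i=1: 107   i=2: 355   i=3: 318
  i=4: 348   i=5: 46   i=6: 253   i=7: 224
  i=8: 298   i=9: 238     …   i=14: 458
  i=15: 184
Match at i=15, j=3: k = 15·22 + 3 = 333.

333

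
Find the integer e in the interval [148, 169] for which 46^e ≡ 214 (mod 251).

148

Compute 46^148 mod 251 = 214, then multiply by 46 repeatedly:
  46^148=214
Found 214 at exponent 148.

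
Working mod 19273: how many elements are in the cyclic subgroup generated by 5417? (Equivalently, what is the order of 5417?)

4818

The order of 5417 must divide p − 1 = 19272 = 2^3 · 3 · 11 · 73.
Divisors: 1, 2, 3, 4, 6, 8, 11, 12, 22, 24, 33, 44, 66, 73, 88, 132, 146, 219, 264, 292, 438, 584, 803, 876, 1606, 1752, 2409, 3212, 4818, 6424, 9636, 19272.
Check each in increasing order: 5417^1 ≡ 5417;  5417^2 ≡ 10383;  5417^3 ≡ 6097;  5417^4 ≡ 12800;  5417^6 ≡ 15065;  5417^8 ≡ 227;  5417^11 ≡ 15636;  5417^12 ≡ 14650;  5417^22 ≡ 6491;  5417^24 ≡ 17645;  5417^33 ≡ 1658;  5417^44 ≡ 2303;  5417^66 ≡ 12198;  5417^73 ≡ 12889;  5417^88 ≡ 3734;  5417^132 ≡ 3644;  5417^146 ≡ 12334;  5417^219 ≡ 9222;  5417^264 ≡ 18912;  5417^292 ≡ 5767;  5417^438 ≡ 12808;  5417^584 ≡ 12364;  5417^803 ≡ 1740;  5417^876 ≡ 12361;  5417^1606 ≡ 1739;  5417^1752 ≡ 17250;  5417^2409 ≡ 19272;  5417^3212 ≡ 17533;  5417^4818 ≡ 1.
Smallest exponent giving 1 is 4818.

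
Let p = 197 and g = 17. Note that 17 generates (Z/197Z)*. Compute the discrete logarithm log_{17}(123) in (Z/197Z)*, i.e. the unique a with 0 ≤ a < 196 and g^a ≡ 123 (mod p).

61

Baby-step giant-step with m = ceil(sqrt(196)) = 14.
Baby table (17^j mod 197 for j=0..13):
  0:1  1:17  2:92  3:185  4:190  5:78  6:144  7:84
  8:49  9:45  10:174  11:3  12:51  13:79
Giant step factor: 17^(-14) ≡ 93 (mod 197).
Scan 123·93^i mod 197 for i = 0, 1, …:
  i=0: 123   i=1: 13   i=2: 27   i=3: 147
  i=4: 78
Match at i=4, j=5: a = 4·14 + 5 = 61.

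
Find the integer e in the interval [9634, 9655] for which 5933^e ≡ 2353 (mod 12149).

9652

Compute 5933^9634 mod 12149 = 2350, then multiply by 5933 repeatedly:
  5933^9634=2350  5933^9635=7647  5933^9636=5285  5933^9637=11485  5933^9638=8913
  5933^9639=8381  5933^9640=10765  5933^9641=1452  5933^9642=1075  5933^9643=11899
  5933^9644=11077  5933^9645=5900  5933^9646=3431  5933^9647=6548  5933^9648=8931
  5933^9649=5834  5933^9650=621  5933^9651=3246  5933^9652=2353
Found 2353 at exponent 9652.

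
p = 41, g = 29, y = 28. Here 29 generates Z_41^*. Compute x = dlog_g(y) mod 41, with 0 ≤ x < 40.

13

Successive powers of 29 modulo 41:
  29^0=1  29^1=29  29^2=21  29^3=35  29^4=31  29^5=38
  29^6=36  29^7=19  29^8=18  29^9=30  29^10=9  29^11=15
  29^12=25  29^13=28
So 29^13 ≡ 28 (mod 41), giving x = 13.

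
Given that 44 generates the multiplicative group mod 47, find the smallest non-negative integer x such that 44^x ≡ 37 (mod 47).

32

Baby-step giant-step with m = ceil(sqrt(46)) = 7.
Baby table (44^j mod 47 for j=0..6):
  0:1  1:44  2:9  3:20  4:34  5:39  6:24
Giant step factor: 44^(-7) ≡ 15 (mod 47).
Scan 37·15^i mod 47 for i = 0, 1, …:
  i=0: 37   i=1: 38   i=2: 6   i=3: 43
  i=4: 34
Match at i=4, j=4: x = 4·7 + 4 = 32.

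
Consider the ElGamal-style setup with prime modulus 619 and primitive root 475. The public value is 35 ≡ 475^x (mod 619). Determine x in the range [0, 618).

60

Baby-step giant-step with m = ceil(sqrt(618)) = 25.
Baby table (475^j mod 619 for j=0..24):
  0:1  1:475  2:309  3:72  4:155  5:583  6:232  7:18
  8:503  9:610  10:58  11:314  12:590  13:462  14:324  15:388
  16:457  17:425  18:81  19:97  20:269  21:261  22:175  23:179
  24:222
Giant step factor: 475^(-25) ≡ 453 (mod 619).
Scan 35·453^i mod 619 for i = 0, 1, …:
  i=0: 35   i=1: 380   i=2: 58
Match at i=2, j=10: x = 2·25 + 10 = 60.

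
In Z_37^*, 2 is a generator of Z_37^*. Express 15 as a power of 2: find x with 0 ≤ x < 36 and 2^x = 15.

Successive powers of 2 modulo 37:
  2^0=1  2^1=2  2^2=4  2^3=8  2^4=16  2^5=32
  2^6=27  2^7=17  2^8=34  2^9=31  2^10=25  2^11=13
  2^12=26  2^13=15
So 2^13 ≡ 15 (mod 37), giving x = 13.

13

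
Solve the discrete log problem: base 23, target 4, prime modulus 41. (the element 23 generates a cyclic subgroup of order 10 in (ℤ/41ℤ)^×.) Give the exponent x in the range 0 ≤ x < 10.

Successive powers of 23 modulo 41:
  23^0=1  23^1=23  23^2=37  23^3=31  23^4=16  23^5=40
  23^6=18  23^7=4
So 23^7 ≡ 4 (mod 41), giving x = 7.

7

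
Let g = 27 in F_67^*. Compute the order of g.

22

The order of 27 must divide p − 1 = 66 = 2 · 3 · 11.
Divisors: 1, 2, 3, 6, 11, 22, 33, 66.
Check each in increasing order: 27^1 ≡ 27;  27^2 ≡ 59;  27^3 ≡ 52;  27^6 ≡ 24;  27^11 ≡ 66;  27^22 ≡ 1.
Smallest exponent giving 1 is 22.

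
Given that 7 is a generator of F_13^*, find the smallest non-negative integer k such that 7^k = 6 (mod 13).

7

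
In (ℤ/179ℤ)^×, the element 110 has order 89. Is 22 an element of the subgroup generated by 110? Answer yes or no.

22 ∈ ⟨110⟩ iff 22^89 ≡ 1 (mod 179), since |⟨110⟩| = 89.
22^89 mod 179 = 1.
Since 1 = 1, 22 lies in the subgroup.

yes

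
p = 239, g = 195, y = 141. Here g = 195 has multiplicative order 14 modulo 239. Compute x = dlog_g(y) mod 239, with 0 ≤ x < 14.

Successive powers of 195 modulo 239:
  195^0=1  195^1=195  195^2=24  195^3=139  195^4=98  195^5=229
  195^6=201  195^7=238  195^8=44  195^9=215  195^10=100  195^11=141
So 195^11 ≡ 141 (mod 239), giving x = 11.

11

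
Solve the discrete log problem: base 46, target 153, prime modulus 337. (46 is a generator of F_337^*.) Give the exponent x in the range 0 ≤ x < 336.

Baby-step giant-step with m = ceil(sqrt(336)) = 19.
Baby table (46^j mod 337 for j=0..18):
  0:1  1:46  2:94  3:280  4:74  5:34  6:216  7:163
  8:84  9:157  10:145  11:267  12:150  13:160  14:283  15:212
  16:316  17:45  18:48
Giant step factor: 46^(-19) ≡ 183 (mod 337).
Scan 153·183^i mod 337 for i = 0, 1, …:
  i=0: 153   i=1: 28   i=2: 69   i=3: 158
  i=4: 269   i=5: 25   i=6: 194   i=7: 117
  i=8: 180   i=9: 251     …   i=16: 73
  i=17: 216
Match at i=17, j=6: x = 17·19 + 6 = 329.

329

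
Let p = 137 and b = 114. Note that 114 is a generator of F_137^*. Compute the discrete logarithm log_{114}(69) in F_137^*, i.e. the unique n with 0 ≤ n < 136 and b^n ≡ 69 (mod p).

38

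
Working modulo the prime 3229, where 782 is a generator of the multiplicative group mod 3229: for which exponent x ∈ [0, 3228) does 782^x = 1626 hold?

3141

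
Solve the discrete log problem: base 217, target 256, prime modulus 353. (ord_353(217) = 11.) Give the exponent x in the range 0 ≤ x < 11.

5

Successive powers of 217 modulo 353:
  217^0=1  217^1=217  217^2=140  217^3=22  217^4=185  217^5=256
So 217^5 ≡ 256 (mod 353), giving x = 5.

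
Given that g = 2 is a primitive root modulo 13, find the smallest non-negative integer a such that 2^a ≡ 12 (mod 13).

6

Successive powers of 2 modulo 13:
  2^0=1  2^1=2  2^2=4  2^3=8  2^4=3  2^5=6
  2^6=12
So 2^6 ≡ 12 (mod 13), giving a = 6.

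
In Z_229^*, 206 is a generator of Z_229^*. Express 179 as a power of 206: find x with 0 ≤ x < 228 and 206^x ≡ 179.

25

Successive powers of 206 modulo 229:
  206^0=1  206^1=206  206^2=71  206^3=199  206^4=3  206^5=160
  206^6=213  206^7=139  206^8=9  206^9=22  206^10=181  206^11=188
  206^12=27  206^13=66  206^14=85  206^15=106  206^16=81  206^17=198
  206^18=26  206^19=89  206^20=14  206^21=136  206^22=78  206^23=38
  206^24=42  206^25=179
So 206^25 ≡ 179 (mod 229), giving x = 25.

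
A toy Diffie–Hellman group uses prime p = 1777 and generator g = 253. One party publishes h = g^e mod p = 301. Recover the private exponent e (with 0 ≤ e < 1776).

631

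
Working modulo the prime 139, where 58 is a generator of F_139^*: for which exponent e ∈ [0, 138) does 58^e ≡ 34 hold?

36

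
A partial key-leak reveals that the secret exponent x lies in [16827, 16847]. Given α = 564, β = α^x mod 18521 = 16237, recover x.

16831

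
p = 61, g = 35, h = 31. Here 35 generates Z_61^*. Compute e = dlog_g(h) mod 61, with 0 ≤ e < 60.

49

Baby-step giant-step with m = ceil(sqrt(60)) = 8.
Baby table (35^j mod 61 for j=0..7):
  0:1  1:35  2:5  3:53  4:25  5:21  6:3  7:44
Giant step factor: 35^(-8) ≡ 57 (mod 61).
Scan 31·57^i mod 61 for i = 0, 1, …:
  i=0: 31   i=1: 59   i=2: 8   i=3: 29
  i=4: 6   i=5: 37   i=6: 35
Match at i=6, j=1: e = 6·8 + 1 = 49.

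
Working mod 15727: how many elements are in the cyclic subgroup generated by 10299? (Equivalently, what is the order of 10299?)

7863

The order of 10299 must divide p − 1 = 15726 = 2 · 3 · 2621.
Divisors: 1, 2, 3, 6, 2621, 5242, 7863, 15726.
Check each in increasing order: 10299^1 ≡ 10299;  10299^2 ≡ 6513;  10299^3 ≡ 1732;  10299^6 ≡ 11694;  10299^2621 ≡ 5584;  10299^5242 ≡ 10142;  10299^7863 ≡ 1.
Smallest exponent giving 1 is 7863.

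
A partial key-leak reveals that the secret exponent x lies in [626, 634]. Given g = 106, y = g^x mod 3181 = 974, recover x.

Compute 106^626 mod 3181 = 2590, then multiply by 106 repeatedly:
  106^626=2590  106^627=974
Found 974 at exponent 627.

627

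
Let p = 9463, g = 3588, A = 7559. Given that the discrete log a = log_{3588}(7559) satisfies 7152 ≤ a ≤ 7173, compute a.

7152

Compute 3588^7152 mod 9463 = 7559, then multiply by 3588 repeatedly:
  3588^7152=7559
Found 7559 at exponent 7152.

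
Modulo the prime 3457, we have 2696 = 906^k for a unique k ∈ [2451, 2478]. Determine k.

2475

Compute 906^2451 mod 3457 = 343, then multiply by 906 repeatedly:
  906^2451=343  906^2452=3085  906^2453=1754  906^2454=2361  906^2455=2640
  906^2456=3053  906^2457=418  906^2458=1895  906^2459=2198  906^2460=156
  906^2461=3056  906^2462=3136  906^2463=3019  906^2464=727  906^2465=1832
  906^2466=432  906^2467=751  906^2468=2834  906^2469=2510  906^2470=2811
  906^2471=2414  906^2472=2260  906^2473=1016  906^2474=934  906^2475=2696
Found 2696 at exponent 2475.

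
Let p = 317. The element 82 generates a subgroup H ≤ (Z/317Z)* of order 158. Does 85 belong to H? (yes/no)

yes

85 ∈ ⟨82⟩ iff 85^158 ≡ 1 (mod 317), since |⟨82⟩| = 158.
85^158 mod 317 = 1.
Since 1 = 1, 85 lies in the subgroup.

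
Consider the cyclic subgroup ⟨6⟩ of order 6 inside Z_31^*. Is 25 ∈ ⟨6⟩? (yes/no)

yes

25 ∈ ⟨6⟩ iff 25^6 ≡ 1 (mod 31), since |⟨6⟩| = 6.
25^6 mod 31 = 1.
Since 1 = 1, 25 lies in the subgroup.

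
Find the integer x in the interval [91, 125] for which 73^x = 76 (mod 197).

Compute 73^91 mod 197 = 77, then multiply by 73 repeatedly:
  73^91=77  73^92=105  73^93=179  73^94=65  73^95=17
  73^96=59  73^97=170  73^98=196  73^99=124  73^100=187
  73^101=58  73^102=97  73^103=186  73^104=182  73^105=87
  73^106=47  73^107=82  73^108=76
Found 76 at exponent 108.

108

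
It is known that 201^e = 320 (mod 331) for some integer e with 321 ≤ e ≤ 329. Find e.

326

Compute 201^321 mod 331 = 78, then multiply by 201 repeatedly:
  201^321=78  201^322=121  201^323=158  201^324=313  201^325=23
  201^326=320
Found 320 at exponent 326.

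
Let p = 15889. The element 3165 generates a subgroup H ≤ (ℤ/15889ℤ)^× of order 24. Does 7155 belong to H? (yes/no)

yes

7155 ∈ ⟨3165⟩ iff 7155^24 ≡ 1 (mod 15889), since |⟨3165⟩| = 24.
7155^24 mod 15889 = 1.
Since 1 = 1, 7155 lies in the subgroup.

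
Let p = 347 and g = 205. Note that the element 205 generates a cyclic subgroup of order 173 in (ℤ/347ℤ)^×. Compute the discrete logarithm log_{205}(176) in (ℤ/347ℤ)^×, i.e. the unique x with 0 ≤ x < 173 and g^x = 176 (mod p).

Successive powers of 205 modulo 347:
  205^0=1  205^1=205  205^2=38  205^3=156  205^4=56  205^5=29
  205^6=46  205^7=61  205^8=13  205^9=236  205^10=147  205^11=293
  205^12=34  205^13=30  205^14=251  205^15=99  205^16=169  205^17=292
  205^18=176
So 205^18 ≡ 176 (mod 347), giving x = 18.

18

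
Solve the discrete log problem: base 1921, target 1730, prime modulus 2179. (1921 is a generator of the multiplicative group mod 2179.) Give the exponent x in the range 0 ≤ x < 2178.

1906

Baby-step giant-step with m = ceil(sqrt(2178)) = 47.
Baby table (1921^j mod 2179 for j=0..46):
  0:1  1:1921  2:1194  3:1366  4:570  5:1112  6:732  7:717
  8:229  9:1930  10:1051  11:1217  12:1969  13:1884  14:2024  15:768
  16:145  17:1812  18:989  19:1960  20:2027  21:2173  22:1548  23:1552
  24:520  25:938  26:2044  27:2145  28:56  29:805  30:1494  31:231
  32:1414  33:1260  34:1770  35:930  36:1929  37:1309  38:23  39:603
  40:1314  41:912  42:36  43:1607  44:1583  45:1238  46:909
Giant step factor: 1921^(-47) ≡ 191 (mod 2179).
Scan 1730·191^i mod 2179 for i = 0, 1, …:
  i=0: 1730   i=1: 1401   i=2: 1753   i=3: 1436
  i=4: 1901   i=5: 1377   i=6: 1527   i=7: 1850
  i=8: 352   i=9: 1862     …   i=39: 1779
  i=40: 2044
Match at i=40, j=26: x = 40·47 + 26 = 1906.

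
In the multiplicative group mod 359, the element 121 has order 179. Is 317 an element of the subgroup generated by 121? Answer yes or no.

317 ∈ ⟨121⟩ iff 317^179 ≡ 1 (mod 359), since |⟨121⟩| = 179.
317^179 mod 359 = 1.
Since 1 = 1, 317 lies in the subgroup.

yes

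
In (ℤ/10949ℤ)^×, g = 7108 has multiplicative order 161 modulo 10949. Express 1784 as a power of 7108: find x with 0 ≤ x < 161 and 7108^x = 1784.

9

Baby-step giant-step with m = ceil(sqrt(161)) = 13.
Baby table (7108^j mod 10949 for j=0..12):
  0:1  1:7108  2:4978  3:7405  4:2897  5:7756  6:1433  7:3194
  8:5675  9:1784  10:1730  11:1113  12:6026
Giant step factor: 7108^(-13) ≡ 1745 (mod 10949).
Scan 1784·1745^i mod 10949 for i = 0, 1, …:
  i=0: 1784
Match at i=0, j=9: x = 0·13 + 9 = 9.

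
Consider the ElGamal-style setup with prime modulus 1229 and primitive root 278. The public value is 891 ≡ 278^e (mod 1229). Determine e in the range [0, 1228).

Baby-step giant-step with m = ceil(sqrt(1228)) = 36.
Baby table (278^j mod 1229 for j=0..35):
  0:1  1:278  2:1086  3:803  4:785  5:697  6:813  7:1107
  8:496  9:240  10:354  11:92  12:996  13:363  14:136  15:938
  16:216  17:1056  18:1066  19:159  20:1187  21:614  22:1090  23:686
  24:213  25:222  26:266  27:208  28:61  29:981  30:1109  31:1052
  32:1183  33:731  34:433  35:1161
Giant step factor: 278^(-36) ≡ 794 (mod 1229).
Scan 891·794^i mod 1229 for i = 0, 1, …:
  i=0: 891   i=1: 779   i=2: 339   i=3: 15
  i=4: 849   i=5: 614
Match at i=5, j=21: e = 5·36 + 21 = 201.

201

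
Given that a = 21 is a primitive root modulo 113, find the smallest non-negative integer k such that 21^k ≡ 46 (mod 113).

Baby-step giant-step with m = ceil(sqrt(112)) = 11.
Baby table (21^j mod 113 for j=0..10):
  0:1  1:21  2:102  3:108  4:8  5:55  6:25  7:73
  8:64  9:101  10:87
Giant step factor: 21^(-11) ≡ 6 (mod 113).
Scan 46·6^i mod 113 for i = 0, 1, …:
  i=0: 46   i=1: 50   i=2: 74   i=3: 105
  i=4: 65   i=5: 51   i=6: 80   i=7: 28
  i=8: 55
Match at i=8, j=5: k = 8·11 + 5 = 93.

93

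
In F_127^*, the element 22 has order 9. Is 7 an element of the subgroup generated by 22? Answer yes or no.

⟨22⟩ has order 9; its elements mod 127 are {1, 19, 22, 37, 52, 68, 99, 103, 107}.
7 is not in this set.

no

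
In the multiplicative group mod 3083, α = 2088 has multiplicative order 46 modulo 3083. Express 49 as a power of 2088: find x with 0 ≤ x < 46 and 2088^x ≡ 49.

40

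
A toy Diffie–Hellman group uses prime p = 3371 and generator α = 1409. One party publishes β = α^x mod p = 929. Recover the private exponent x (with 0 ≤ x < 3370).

707

Baby-step giant-step with m = ceil(sqrt(3370)) = 59.
Baby table (1409^j mod 3371 for j=0..58):
  0:1  1:1409  2:3133  3:1758  4:2708  5:2971  6:2728  7:812
  8:1339  9:2262  10:1563  11:1004  12:2187  13:389  14:1999  15:1806
  16:2920  17:1660  18:2837  19:2698  20:2365  21:1737  22:87  23:1227
  24:2891  25:1251  26:2997  27:2281  28:1366  29:3224  30:1879  31:1276
  32:1141  33:3073  34:1493  35:133  36:1992  37:2056  38:1215  39:2838
  40:736  41:2127  42:124  43:2795  44:827  45:2248  46:2063  47:965
  48:1172  49:2929  50:857  51:695  52:1665  53:3140  54:1508  55:1042
  56:1793  57:1458  58:1383
Giant step factor: 1409^(-59) ≡ 2871 (mod 3371).
Scan 929·2871^i mod 3371 for i = 0, 1, …:
  i=0: 929   i=1: 698   i=2: 1584   i=3: 185
  i=4: 1888   i=5: 3251   i=6: 2693   i=7: 1900
  i=8: 622   i=9: 2503   i=10: 2512   i=11: 1383
Match at i=11, j=58: x = 11·59 + 58 = 707.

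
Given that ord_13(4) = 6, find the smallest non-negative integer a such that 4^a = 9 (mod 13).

Successive powers of 4 modulo 13:
  4^0=1  4^1=4  4^2=3  4^3=12  4^4=9
So 4^4 ≡ 9 (mod 13), giving a = 4.

4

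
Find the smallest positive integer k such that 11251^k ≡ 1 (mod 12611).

The order of 11251 must divide p − 1 = 12610 = 2 · 5 · 13 · 97.
Divisors: 1, 2, 5, 10, 13, 26, 65, 97, 130, 194, 485, 970, 1261, 2522, 6305, 12610.
Check each in increasing order: 11251^1 ≡ 11251;  11251^2 ≡ 8394;  11251^5 ≡ 9041;  11251^10 ≡ 7790;  11251^13 ≡ 11263;  11251^26 ≡ 1120;  11251^65 ≡ 2124;  11251^97 ≡ 9633;  11251^130 ≡ 9249;  11251^194 ≡ 2951;  11251^485 ≡ 7941;  11251^970 ≡ 4481;  11251^1261 ≡ 8524;  11251^2522 ≡ 6605;  11251^6305 ≡ 1.
Smallest exponent giving 1 is 6305.

6305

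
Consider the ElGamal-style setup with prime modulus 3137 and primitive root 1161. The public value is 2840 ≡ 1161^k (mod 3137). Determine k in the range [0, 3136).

Baby-step giant-step with m = ceil(sqrt(3136)) = 56.
Baby table (1161^j mod 3137 for j=0..55):
  0:1  1:1161  2:2148  3:3050  4:2514  5:1344  6:1295  7:872
  8:2278  9:267  10:2561  11:2582  12:1867  13:3057  14:1230  15:695
  16:686  17:2785  18:2275  19:3058  20:2391  21:2843  22:599  23:2162
  24:482  25:1216  26:126  27:1984  28:866  29:1586  30:3064  31:3083
  32:46  33:77  34:1561  35:2272  36:2712  37:2221  38:3104  39:2468
  40:1267  41:2871  42:1737  43:2703  44:1183  45:2594  46:114  47:600
  48:186  49:2630  50:1129  51:2640  52:191  53:2161  54:2458  55:2205
Giant step factor: 1161^(-56) ≡ 2975 (mod 3137).
Scan 2840·2975^i mod 3137 for i = 0, 1, …:
  i=0: 2840   i=1: 1059   i=2: 977   i=3: 1713
  i=4: 1687   i=5: 2762   i=6: 1147   i=7: 2406
  i=8: 2353   i=9: 1528     …   i=52: 387
  i=53: 46
Match at i=53, j=32: k = 53·56 + 32 = 3000.

3000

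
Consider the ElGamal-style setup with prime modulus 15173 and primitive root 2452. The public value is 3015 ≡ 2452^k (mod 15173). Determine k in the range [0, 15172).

Baby-step giant-step with m = ceil(sqrt(15172)) = 124.
Baby table (2452^j mod 15173 for j=0..123):
  0:1  1:2452  2:3796  3:6743  4:10439  5:14750  6:9741  7:2630
  8:235  9:14819  10:12026  11:6613  12:10312  13:6806  14:13185  15:11130
  16:9706  17:7848  18:3932  19:6409  20:10813  21:6245  22:3183  23:5794
  24:4960  25:8347  26:13640  27:3988  28:7164  29:10967  30:4528  31:11193
  32:12452  33:4228  34:3897  35:11627  36:14510  37:13008  38:1970  39:5426
  40:13004  41:7335  42:5415  43:1205  44:11098  45:7107  46:7760  47:578
  48:6167  49:9176  50:13166  51:10061  52:13447  53:1115  54:2840  55:14446
  56:7810  57:1794  58:13891  59:12520  60:4061  61:4084  62:14961  63:11231
  64:14590  65:11919  66:2190  67:13811  68:13609  69:3841  70:10872  71:14356
  72:14725  73:9133  74:13941  75:13736  76:11785  77:7428  78:5856  79:5254
  80:931  81:6862  82:13940  83:11284  84:7989  85:685  86:10590  87:5677
  88:6363  89:4232  90:13705  91:11638  92:11136  93:9245  94:278  95:14044
  96:8351  97:8275  98:3999  99:3790  100:7204  101:2836  102:4638  103:7799
  104:5168  105:2481  106:14212  107:10616  108:8737  109:14021  110:12647  111:12005
  112:640  113:6461  114:1760  115:6388  116:4840  117:2394  118:13310  119:14170
  120:13843  121:1035  122:3929  123:14226
Giant step factor: 2452^(-124) ≡ 8233 (mod 15173).
Scan 3015·8233^i mod 15173 for i = 0, 1, …:
  i=0: 3015   i=1: 14640   i=2: 11981   i=3: 15073
  i=4: 11215   i=5: 5390   i=6: 10018   i=7: 12939
  i=8: 12327   i=9: 11167     …   i=119: 12013
  i=120: 5415
Match at i=120, j=42: k = 120·124 + 42 = 14922.

14922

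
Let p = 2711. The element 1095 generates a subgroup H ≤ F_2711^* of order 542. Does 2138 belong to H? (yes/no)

no

2138 ∈ ⟨1095⟩ iff 2138^542 ≡ 1 (mod 2711), since |⟨1095⟩| = 542.
2138^542 mod 2711 = 410.
Since 410 ≠ 1, 2138 does not lie in the subgroup.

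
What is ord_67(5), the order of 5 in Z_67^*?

22

The order of 5 must divide p − 1 = 66 = 2 · 3 · 11.
Divisors: 1, 2, 3, 6, 11, 22, 33, 66.
Check each in increasing order: 5^1 ≡ 5;  5^2 ≡ 25;  5^3 ≡ 58;  5^6 ≡ 14;  5^11 ≡ 66;  5^22 ≡ 1.
Smallest exponent giving 1 is 22.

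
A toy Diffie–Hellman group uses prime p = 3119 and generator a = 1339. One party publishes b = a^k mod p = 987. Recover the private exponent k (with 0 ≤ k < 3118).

456

Baby-step giant-step with m = ceil(sqrt(3118)) = 56.
Baby table (1339^j mod 3119 for j=0..55):
  0:1  1:1339  2:2615  3:1967  4:1377  5:474  6:1529  7:1267
  8:2896  9:827  10:108  11:1138  12:1710  13:344  14:2123  15:1288
  16:2944  17:2719  18:868  19:1984  20:2307  21:1263  22:659  23:2843
  24:1597  25:1868  26:2933  27:466  28:174  29:2180  30:2755  31:2287
  32:2554  33:1382  34:931  35:2128  36:1745  37:424  38:78  39:1515
  40:1235  41:595  42:1360  43:2663  44:740  45:2137  46:1320  47:2126
  48:2186  49:1432  50:2382  51:1880  52:287  53:656  54:1945  55:3109
Giant step factor: 1339^(-56) ≡ 1423 (mod 3119).
Scan 987·1423^i mod 3119 for i = 0, 1, …:
  i=0: 987   i=1: 951   i=2: 2746   i=3: 2570
  i=4: 1642   i=5: 435   i=6: 1443   i=7: 1087
  i=8: 2896
Match at i=8, j=8: k = 8·56 + 8 = 456.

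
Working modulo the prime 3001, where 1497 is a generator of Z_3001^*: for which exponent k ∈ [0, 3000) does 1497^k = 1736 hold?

Baby-step giant-step with m = ceil(sqrt(3000)) = 55.
Baby table (1497^j mod 3001 for j=0..54):
  0:1  1:1497  2:2263  3:2583  4:1463  5:2382  6:666  7:670
  8:656  9:705  10:2034  11:1884  12:2409  13:2072  14:1751  15:1374
  16:1193  17:326  18:1860  19:2493  20:1778  21:2780  22:2274  23:1044
  24:2348  25:785  26:1754  27:2864  28:1980  29:2073  30:247  31:636
  32:775  33:1789  34:1241  35:158  36:2448  37:435  38:2979  39:77
  40:1231  41:193  42:825  43:1614  44:353  45:265  46:573  47:2496
  48:267  49:566  50:1020  51:2432  52:491  53:2783  54:763
Giant step factor: 1497^(-55) ≡ 849 (mod 3001).
Scan 1736·849^i mod 3001 for i = 0, 1, …:
  i=0: 1736   i=1: 373   i=2: 1572   i=3: 2184
  i=4: 2599   i=5: 816   i=6: 2554   i=7: 1624
  i=8: 1317   i=9: 1761     …   i=37: 1237
  i=38: 2864
Match at i=38, j=27: k = 38·55 + 27 = 2117.

2117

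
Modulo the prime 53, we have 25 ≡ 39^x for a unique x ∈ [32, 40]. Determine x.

Compute 39^32 mod 53 = 15, then multiply by 39 repeatedly:
  39^32=15  39^33=2  39^34=25
Found 25 at exponent 34.

34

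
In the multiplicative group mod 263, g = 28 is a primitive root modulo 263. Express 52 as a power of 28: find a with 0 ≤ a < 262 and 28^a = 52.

Baby-step giant-step with m = ceil(sqrt(262)) = 17.
Baby table (28^j mod 263 for j=0..16):
  0:1  1:28  2:258  3:123  4:25  5:174  6:138  7:182
  8:99  9:142  10:31  11:79  12:108  13:131  14:249  15:134
  16:70
Giant step factor: 28^(-17) ≡ 42 (mod 263).
Scan 52·42^i mod 263 for i = 0, 1, …:
  i=0: 52   i=1: 80   i=2: 204   i=3: 152
  i=4: 72   i=5: 131
Match at i=5, j=13: a = 5·17 + 13 = 98.

98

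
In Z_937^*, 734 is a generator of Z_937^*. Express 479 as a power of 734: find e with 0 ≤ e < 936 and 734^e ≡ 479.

69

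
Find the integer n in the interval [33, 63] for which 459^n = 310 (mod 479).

39

Compute 459^33 mod 479 = 95, then multiply by 459 repeatedly:
  459^33=95  459^34=16  459^35=159  459^36=173  459^37=372
  459^38=224  459^39=310
Found 310 at exponent 39.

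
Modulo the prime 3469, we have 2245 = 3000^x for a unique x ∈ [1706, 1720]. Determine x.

Compute 3000^1706 mod 3469 = 2031, then multiply by 3000 repeatedly:
  3000^1706=2031  3000^1707=1436  3000^1708=2971  3000^1709=1139  3000^1710=35
  3000^1711=930  3000^1712=924  3000^1713=269  3000^1714=2192  3000^1715=2245
Found 2245 at exponent 1715.

1715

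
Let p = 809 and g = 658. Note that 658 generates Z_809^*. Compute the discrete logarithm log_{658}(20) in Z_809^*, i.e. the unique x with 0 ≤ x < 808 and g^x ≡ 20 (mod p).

Baby-step giant-step with m = ceil(sqrt(808)) = 29.
Baby table (658^j mod 809 for j=0..28):
  0:1  1:658  2:149  3:153  4:358  5:145  6:757  7:571
  8:342  9:134  10:800  11:550  12:277  13:241  14:14  15:313
  16:468  17:524  18:158  19:412  20:81  21:713  22:743  23:258
  24:683  25:419  26:642  27:138  28:196
Giant step factor: 658^(-29) ≡ 797 (mod 809).
Scan 20·797^i mod 809 for i = 0, 1, …:
  i=0: 20   i=1: 569   i=2: 453   i=3: 227
  i=4: 512   i=5: 328   i=6: 109   i=7: 310
  i=8: 325   i=9: 145
Match at i=9, j=5: x = 9·29 + 5 = 266.

266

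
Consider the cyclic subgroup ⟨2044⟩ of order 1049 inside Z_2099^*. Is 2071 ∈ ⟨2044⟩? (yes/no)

no

2071 ∈ ⟨2044⟩ iff 2071^1049 ≡ 1 (mod 2099), since |⟨2044⟩| = 1049.
2071^1049 mod 2099 = 2098.
Since 2098 ≠ 1, 2071 does not lie in the subgroup.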